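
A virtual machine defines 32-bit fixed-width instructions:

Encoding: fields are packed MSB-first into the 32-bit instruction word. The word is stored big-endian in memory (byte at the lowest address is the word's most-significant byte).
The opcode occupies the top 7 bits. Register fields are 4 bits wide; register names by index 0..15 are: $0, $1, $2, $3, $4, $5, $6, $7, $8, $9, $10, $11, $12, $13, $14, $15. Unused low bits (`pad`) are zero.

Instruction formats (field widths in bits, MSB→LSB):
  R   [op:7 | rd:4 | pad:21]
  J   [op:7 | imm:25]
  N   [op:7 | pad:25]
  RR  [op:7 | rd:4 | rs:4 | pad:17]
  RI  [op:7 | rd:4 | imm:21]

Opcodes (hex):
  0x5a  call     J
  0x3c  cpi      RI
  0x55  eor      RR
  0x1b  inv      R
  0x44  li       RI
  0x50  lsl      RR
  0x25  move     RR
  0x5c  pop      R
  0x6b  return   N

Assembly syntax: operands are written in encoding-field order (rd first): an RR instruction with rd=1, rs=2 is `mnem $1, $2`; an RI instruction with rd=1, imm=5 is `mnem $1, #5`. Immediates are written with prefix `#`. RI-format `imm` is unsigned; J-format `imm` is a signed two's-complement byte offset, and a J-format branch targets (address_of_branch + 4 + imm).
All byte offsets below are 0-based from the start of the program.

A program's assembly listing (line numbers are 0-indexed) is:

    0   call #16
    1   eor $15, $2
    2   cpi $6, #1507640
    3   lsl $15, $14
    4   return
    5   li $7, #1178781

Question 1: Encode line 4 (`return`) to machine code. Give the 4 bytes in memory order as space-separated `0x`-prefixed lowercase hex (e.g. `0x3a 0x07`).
0xd6 0x00 0x00 0x00

line 4 (return): pack op=0x6b:7|pad=0:25 = 0xd6000000; big→ d6 00 00 00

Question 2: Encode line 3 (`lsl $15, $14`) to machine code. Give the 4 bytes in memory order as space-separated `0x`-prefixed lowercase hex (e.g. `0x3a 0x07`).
0xa1 0xfc 0x00 0x00

line 3 (lsl): pack op=0x50:7|rd=15:4|rs=14:4|pad=0:17 = 0xa1fc0000; big→ a1 fc 00 00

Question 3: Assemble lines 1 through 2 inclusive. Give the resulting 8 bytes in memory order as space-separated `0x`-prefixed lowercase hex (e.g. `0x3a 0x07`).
1. eor fields op=0x55:7|rd=15:4|rs=2:4|pad=0:17 → word abe40000h → ab e4 00 00
2. cpi fields op=0x3c:7|rd=6:4|imm=1507640:21 → word 78d70138h → 78 d7 01 38

0xab 0xe4 0x00 0x00 0x78 0xd7 0x01 0x38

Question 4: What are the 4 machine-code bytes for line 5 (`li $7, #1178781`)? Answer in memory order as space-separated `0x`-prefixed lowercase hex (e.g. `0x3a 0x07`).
L5: li op=0x44:7|rd=7:4|imm=1178781:21 ⇒ 0x88f1fc9d ⇒ big 88 f1 fc 9d

0x88 0xf1 0xfc 0x9d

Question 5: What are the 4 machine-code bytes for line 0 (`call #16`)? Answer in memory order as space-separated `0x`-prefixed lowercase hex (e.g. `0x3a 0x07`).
line 0 (call): pack op=0x5a:7|imm=16:25 = 0xb4000010; big→ b4 00 00 10

0xb4 0x00 0x00 0x10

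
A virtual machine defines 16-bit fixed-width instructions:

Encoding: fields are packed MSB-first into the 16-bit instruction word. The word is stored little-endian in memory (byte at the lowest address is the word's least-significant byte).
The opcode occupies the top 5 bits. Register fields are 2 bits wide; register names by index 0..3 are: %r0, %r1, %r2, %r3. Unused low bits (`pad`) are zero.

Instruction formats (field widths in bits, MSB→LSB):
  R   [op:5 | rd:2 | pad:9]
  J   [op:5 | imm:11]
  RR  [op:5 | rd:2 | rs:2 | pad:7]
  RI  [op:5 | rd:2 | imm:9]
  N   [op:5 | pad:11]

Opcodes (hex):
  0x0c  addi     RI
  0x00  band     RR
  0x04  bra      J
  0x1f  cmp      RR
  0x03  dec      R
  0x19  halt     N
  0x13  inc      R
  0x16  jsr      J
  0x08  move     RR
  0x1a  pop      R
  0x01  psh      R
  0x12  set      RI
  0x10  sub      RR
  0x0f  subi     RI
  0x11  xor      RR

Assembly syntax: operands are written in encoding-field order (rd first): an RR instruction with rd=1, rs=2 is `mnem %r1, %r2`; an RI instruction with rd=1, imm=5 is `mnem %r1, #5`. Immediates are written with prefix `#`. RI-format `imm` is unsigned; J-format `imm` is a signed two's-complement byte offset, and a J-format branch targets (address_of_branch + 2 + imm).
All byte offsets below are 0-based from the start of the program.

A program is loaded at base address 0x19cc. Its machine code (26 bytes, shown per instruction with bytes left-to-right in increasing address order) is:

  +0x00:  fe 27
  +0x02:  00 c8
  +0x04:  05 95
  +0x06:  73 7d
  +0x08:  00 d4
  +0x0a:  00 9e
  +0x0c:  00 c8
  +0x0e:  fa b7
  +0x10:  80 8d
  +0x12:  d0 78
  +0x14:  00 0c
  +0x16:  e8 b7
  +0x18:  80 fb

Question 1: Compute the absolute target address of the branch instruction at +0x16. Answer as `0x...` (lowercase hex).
+0x16: e8 b7 ⇒ word 0xb7e8 (little)
  op=0xb7e8>>11=0x16 ⇒ jsr (J)
  imm: (w>>0)&0x7ff=0x7e8 (s11→-24) → #-24
  target = base 0x19cc + off 0x16 + 2 + imm -24 = 0x19cc

0x19cc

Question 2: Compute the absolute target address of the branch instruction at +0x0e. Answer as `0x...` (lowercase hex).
+0x0e: fa b7 ⇒ word 0xb7fa (little)
  opcode bits[15:11]=0x16: jsr/J
  imm: (w>>0)&0x7ff=0x7fa (s11→-6) → #-6
  target = base 0x19cc + off 0x0e + 2 + imm -6 = 0x19d6

0x19d6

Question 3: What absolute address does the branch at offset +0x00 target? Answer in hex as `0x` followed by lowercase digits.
[00] fe 27 → 0x27fe
  top 5b → 0x4 → bra [J]
  imm@[10:0]=0x7fe (s11→-2) ⇒ #-2
  target = base 0x19cc + off 0x00 + 2 + imm -2 = 0x19cc

0x19cc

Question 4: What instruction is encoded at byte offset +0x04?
set %r2, #261

@+04  little-endian(05 95) = 0x9505
  top 5b → 0x12 → set [RI]
  rd@[10:9]=0x2 ⇒ %r2
  imm@[8:0]=0x105 ⇒ #261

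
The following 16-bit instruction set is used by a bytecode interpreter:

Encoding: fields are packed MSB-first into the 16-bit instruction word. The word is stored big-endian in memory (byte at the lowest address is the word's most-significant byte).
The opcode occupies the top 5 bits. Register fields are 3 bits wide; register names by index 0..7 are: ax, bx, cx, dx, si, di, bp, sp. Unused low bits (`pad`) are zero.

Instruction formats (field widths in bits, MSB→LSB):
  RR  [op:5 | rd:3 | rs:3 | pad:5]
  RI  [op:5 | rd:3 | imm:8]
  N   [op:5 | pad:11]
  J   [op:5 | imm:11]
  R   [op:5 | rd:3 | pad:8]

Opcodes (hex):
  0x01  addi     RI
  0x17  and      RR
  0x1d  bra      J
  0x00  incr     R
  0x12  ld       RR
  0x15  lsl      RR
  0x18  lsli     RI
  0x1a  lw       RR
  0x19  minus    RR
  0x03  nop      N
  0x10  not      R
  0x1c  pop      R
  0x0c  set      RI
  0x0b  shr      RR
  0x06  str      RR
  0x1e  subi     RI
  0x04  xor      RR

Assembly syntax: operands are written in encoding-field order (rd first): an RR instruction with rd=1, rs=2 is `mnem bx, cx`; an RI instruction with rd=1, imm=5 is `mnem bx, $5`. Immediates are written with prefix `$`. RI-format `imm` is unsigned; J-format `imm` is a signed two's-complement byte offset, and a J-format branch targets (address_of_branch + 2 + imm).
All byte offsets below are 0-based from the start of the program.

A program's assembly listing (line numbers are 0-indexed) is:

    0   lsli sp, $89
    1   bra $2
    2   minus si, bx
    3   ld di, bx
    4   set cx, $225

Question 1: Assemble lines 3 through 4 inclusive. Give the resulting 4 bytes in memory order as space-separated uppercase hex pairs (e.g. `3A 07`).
line 3 (ld): pack op=0x12:5|rd=5:3|rs=1:3|pad=0:5 = 0x9520; big→ 95 20
line 4 (set): pack op=0xc:5|rd=2:3|imm=225:8 = 0x62e1; big→ 62 e1

95 20 62 E1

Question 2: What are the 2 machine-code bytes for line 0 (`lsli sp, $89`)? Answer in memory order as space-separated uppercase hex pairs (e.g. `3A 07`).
L0: lsli op=0x18:5|rd=7:3|imm=89:8 ⇒ 0xc759 ⇒ big c7 59

C7 59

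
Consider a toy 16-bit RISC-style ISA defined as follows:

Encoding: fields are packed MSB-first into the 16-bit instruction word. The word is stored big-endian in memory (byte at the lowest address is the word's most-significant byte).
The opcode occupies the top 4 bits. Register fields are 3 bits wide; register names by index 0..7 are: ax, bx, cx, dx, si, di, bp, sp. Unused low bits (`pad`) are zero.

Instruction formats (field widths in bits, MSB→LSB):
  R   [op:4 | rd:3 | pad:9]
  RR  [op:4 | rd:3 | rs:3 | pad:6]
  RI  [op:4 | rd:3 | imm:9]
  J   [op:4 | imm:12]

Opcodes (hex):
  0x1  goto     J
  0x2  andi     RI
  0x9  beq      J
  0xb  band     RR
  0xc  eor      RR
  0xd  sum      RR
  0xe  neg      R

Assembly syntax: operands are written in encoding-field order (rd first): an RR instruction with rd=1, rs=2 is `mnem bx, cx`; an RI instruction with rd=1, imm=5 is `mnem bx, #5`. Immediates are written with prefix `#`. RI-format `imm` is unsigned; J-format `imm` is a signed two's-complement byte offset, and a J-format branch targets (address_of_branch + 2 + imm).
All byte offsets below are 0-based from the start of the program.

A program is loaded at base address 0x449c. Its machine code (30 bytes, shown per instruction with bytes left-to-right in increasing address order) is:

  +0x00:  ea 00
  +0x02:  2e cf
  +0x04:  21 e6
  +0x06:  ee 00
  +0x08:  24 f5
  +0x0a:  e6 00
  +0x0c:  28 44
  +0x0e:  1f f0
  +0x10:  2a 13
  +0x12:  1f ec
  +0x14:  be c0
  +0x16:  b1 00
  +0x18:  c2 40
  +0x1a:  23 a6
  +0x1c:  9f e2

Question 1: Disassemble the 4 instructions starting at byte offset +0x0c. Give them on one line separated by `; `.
andi si, #68; goto #-16; andi di, #19; goto #-20

+0x0c: 28 44 ⇒ word 0x2844 (big)
  op=0x2844>>12=0x2 ⇒ andi (RI)
  rd: (w>>9)&0x7=0x4 → si
  imm: (w>>0)&0x1ff=0x44 → #68
+0x0e: 1f f0 ⇒ word 0x1ff0 (big)
  op=0x1ff0>>12=0x1 ⇒ goto (J)
  imm: (w>>0)&0xfff=0xff0 (s12→-16) → #-16
+0x10: 2a 13 ⇒ word 0x2a13 (big)
  op=0x2a13>>12=0x2 ⇒ andi (RI)
  rd: (w>>9)&0x7=0x5 → di
  imm: (w>>0)&0x1ff=0x13 → #19
+0x12: 1f ec ⇒ word 0x1fec (big)
  op=0x1fec>>12=0x1 ⇒ goto (J)
  imm: (w>>0)&0xfff=0xfec (s12→-20) → #-20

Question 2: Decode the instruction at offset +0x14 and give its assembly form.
band sp, dx

off 0x14: read be c0 as big → 0xbec0
  top 4b → 0xb → band [RR]
  [11:9] rd=7 = sp
  [8:6] rs=3 = dx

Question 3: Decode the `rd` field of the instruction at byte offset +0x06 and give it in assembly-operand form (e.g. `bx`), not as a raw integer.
@+06  big-endian(ee 00) = 0xee00
  top 4b → 0xe → neg [R]
  [11:9] rd=7 = sp

sp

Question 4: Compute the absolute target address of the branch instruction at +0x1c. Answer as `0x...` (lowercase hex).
+0x1c: 9f e2 ⇒ word 0x9fe2 (big)
  top 4b → 0x9 → beq [J]
  imm: (w>>0)&0xfff=0xfe2 (s12→-30) → #-30
  target = base 0x449c + off 0x1c + 2 + imm -30 = 0x449c

0x449c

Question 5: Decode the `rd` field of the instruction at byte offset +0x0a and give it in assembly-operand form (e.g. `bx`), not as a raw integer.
dx

off 0x0a: read e6 00 as big → 0xe600
  top 4b → 0xe → neg [R]
  rd@[11:9]=0x3 ⇒ dx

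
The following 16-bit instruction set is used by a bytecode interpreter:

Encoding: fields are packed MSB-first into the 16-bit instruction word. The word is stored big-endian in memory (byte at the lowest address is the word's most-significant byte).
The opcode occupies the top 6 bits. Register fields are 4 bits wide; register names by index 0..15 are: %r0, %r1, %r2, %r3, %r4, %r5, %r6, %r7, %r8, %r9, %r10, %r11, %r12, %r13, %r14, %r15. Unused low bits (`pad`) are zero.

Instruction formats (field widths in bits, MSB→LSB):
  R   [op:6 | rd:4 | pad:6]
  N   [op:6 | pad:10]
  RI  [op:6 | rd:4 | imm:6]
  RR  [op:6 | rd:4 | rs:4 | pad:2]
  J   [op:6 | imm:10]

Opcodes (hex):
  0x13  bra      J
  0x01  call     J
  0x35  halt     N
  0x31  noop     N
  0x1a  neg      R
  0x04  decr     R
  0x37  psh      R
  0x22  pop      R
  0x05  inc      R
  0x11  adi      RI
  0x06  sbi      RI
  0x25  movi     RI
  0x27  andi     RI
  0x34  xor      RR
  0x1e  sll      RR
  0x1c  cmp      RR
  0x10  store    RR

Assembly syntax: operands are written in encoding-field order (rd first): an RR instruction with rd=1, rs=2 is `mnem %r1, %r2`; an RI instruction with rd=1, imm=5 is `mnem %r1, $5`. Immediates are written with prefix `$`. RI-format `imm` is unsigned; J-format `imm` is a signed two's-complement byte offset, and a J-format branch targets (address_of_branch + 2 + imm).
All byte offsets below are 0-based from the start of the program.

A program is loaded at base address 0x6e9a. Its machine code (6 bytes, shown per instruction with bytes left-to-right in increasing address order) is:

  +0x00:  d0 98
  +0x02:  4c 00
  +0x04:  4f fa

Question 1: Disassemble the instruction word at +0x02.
+0x02: 4c 00 ⇒ word 0x4c00 (big)
  opcode bits[15:10]=0x13: bra/J
  [9:0] imm=0 = $0

bra $0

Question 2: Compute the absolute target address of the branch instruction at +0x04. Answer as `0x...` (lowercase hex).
@+04  big-endian(4f fa) = 0x4ffa
  opcode bits[15:10]=0x13: bra/J
  [9:0] imm=1018 (s10→-6) = $-6
  target = base 0x6e9a + off 0x04 + 2 + imm -6 = 0x6e9a

0x6e9a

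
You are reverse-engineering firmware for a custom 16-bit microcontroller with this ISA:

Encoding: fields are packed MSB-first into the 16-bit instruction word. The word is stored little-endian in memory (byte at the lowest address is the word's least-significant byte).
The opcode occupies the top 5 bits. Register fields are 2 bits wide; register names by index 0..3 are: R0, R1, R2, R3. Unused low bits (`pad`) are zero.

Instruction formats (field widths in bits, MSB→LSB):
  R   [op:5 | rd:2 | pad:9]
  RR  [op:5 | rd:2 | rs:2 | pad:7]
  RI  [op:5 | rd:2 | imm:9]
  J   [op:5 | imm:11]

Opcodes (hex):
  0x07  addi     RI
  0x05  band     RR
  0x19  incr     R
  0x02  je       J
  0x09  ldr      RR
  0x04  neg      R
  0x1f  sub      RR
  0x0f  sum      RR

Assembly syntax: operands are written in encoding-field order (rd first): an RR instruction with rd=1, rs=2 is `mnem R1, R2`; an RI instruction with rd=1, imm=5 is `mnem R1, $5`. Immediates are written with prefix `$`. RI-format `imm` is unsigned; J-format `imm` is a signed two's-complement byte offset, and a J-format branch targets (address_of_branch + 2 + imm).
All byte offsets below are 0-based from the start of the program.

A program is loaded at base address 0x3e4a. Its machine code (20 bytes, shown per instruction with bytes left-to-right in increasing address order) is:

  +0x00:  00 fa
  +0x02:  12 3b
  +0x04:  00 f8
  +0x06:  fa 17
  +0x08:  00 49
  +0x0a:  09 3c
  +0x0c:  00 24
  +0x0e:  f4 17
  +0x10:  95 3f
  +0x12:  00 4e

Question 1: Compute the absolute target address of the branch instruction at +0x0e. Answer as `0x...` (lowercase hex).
+0x0e: f4 17 ⇒ word 0x17f4 (little)
  op=0x17f4>>11=0x2 ⇒ je (J)
  imm: (w>>0)&0x7ff=0x7f4 (s11→-12) → $-12
  target = base 0x3e4a + off 0x0e + 2 + imm -12 = 0x3e4e

0x3e4e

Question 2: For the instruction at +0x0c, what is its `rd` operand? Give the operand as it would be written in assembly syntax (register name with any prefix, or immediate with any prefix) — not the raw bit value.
off 0x0c: read 00 24 as little → 0x2400
  opcode bits[15:11]=0x4: neg/R
  rd@[10:9]=0x2 ⇒ R2

R2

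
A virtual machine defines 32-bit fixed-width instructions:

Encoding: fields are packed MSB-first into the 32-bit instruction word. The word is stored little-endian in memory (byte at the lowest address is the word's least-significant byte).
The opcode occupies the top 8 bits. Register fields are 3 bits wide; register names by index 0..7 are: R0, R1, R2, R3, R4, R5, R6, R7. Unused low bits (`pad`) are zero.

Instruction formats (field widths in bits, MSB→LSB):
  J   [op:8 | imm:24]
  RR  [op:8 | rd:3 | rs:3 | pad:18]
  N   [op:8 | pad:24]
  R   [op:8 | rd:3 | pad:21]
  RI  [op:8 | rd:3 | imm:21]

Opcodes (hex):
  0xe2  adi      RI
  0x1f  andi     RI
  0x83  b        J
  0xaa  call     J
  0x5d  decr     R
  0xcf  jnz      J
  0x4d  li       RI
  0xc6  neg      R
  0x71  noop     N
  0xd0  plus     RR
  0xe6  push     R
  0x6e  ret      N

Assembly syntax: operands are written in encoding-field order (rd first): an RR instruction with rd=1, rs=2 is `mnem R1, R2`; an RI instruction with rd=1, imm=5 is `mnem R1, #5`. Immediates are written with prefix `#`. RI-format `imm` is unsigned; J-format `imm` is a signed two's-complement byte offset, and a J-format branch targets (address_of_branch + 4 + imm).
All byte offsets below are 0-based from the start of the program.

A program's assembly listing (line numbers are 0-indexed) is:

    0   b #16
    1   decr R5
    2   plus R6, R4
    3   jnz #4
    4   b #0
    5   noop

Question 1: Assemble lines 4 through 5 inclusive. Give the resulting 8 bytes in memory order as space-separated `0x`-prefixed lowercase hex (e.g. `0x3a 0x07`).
4. b fields op=0x83:8|imm=0:24 → word 83000000h → 00 00 00 83
5. noop fields op=0x71:8|pad=0:24 → word 71000000h → 00 00 00 71

0x00 0x00 0x00 0x83 0x00 0x00 0x00 0x71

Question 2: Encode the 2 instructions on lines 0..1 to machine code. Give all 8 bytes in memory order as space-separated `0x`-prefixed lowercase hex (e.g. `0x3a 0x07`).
0x10 0x00 0x00 0x83 0x00 0x00 0xa0 0x5d

line 0 (b): pack op=0x83:8|imm=16:24 = 0x83000010; little→ 10 00 00 83
line 1 (decr): pack op=0x5d:8|rd=5:3|pad=0:21 = 0x5da00000; little→ 00 00 a0 5d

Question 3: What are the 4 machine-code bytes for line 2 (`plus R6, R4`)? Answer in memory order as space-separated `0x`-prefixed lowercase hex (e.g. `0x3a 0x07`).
0x00 0x00 0xd0 0xd0

L2: plus op=0xd0:8|rd=6:3|rs=4:3|pad=0:18 ⇒ 0xd0d00000 ⇒ little 00 00 d0 d0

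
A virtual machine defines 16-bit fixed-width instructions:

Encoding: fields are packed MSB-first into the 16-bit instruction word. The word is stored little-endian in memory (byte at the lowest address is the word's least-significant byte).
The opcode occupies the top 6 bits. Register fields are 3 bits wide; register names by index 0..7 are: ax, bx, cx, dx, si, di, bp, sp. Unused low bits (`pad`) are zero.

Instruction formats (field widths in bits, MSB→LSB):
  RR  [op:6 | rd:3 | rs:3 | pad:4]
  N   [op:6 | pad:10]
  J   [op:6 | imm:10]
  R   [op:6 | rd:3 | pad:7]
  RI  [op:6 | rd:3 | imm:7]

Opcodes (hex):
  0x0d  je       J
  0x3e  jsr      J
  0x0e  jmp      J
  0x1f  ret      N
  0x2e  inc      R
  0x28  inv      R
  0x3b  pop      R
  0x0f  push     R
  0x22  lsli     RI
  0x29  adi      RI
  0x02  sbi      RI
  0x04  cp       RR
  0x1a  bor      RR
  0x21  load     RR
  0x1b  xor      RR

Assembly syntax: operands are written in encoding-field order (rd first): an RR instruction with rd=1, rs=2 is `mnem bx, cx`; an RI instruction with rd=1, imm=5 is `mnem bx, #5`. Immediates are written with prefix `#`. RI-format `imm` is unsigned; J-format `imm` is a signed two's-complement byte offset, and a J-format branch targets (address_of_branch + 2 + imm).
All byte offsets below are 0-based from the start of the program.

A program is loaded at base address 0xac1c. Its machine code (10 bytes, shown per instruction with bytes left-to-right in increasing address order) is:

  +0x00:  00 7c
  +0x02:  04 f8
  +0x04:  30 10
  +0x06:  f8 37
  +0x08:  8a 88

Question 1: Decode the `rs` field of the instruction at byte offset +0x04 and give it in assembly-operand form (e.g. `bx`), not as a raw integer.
dx

[04] 30 10 → 0x1030
  opcode bits[15:10]=0x4: cp/RR
  [9:7] rd=0 = ax
  [6:4] rs=3 = dx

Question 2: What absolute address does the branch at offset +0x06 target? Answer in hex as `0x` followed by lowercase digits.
0xac1c

[06] f8 37 → 0x37f8
  top 6b → 0xd → je [J]
  [9:0] imm=1016 (s10→-8) = #-8
  target = base 0xac1c + off 0x06 + 2 + imm -8 = 0xac1c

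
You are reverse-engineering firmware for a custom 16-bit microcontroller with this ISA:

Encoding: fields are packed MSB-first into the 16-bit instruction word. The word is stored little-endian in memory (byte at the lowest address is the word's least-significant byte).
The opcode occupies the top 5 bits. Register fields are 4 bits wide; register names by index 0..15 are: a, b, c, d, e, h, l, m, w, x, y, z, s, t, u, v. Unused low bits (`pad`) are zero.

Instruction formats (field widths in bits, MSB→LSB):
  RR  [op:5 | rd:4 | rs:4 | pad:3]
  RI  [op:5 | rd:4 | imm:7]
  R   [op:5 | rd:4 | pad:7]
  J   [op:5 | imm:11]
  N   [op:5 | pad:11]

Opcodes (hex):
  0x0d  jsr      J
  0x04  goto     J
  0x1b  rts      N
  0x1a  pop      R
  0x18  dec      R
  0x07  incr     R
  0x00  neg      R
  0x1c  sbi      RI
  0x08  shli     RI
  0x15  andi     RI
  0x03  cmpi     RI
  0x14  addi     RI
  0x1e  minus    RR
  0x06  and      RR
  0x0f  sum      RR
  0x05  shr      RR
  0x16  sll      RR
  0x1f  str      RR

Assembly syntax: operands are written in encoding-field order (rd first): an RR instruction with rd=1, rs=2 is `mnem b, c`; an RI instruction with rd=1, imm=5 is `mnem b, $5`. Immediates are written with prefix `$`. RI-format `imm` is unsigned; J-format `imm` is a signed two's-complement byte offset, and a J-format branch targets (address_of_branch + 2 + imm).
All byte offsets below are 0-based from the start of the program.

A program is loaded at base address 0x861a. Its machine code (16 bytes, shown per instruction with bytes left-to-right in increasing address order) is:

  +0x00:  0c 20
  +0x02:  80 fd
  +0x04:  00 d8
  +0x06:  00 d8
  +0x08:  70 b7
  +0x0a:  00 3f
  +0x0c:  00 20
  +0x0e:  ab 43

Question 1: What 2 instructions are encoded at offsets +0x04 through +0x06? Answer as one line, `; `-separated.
[04] 00 d8 → 0xd800
  opcode bits[15:11]=0x1b: rts/N
[06] 00 d8 → 0xd800
  opcode bits[15:11]=0x1b: rts/N

rts; rts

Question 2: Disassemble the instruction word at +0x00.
off 0x00: read 0c 20 as little → 0x200c
  opcode bits[15:11]=0x4: goto/J
  [10:0] imm=12 = $12

goto $12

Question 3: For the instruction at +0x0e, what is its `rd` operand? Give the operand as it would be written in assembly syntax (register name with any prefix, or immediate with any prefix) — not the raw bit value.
m

@+0e  little-endian(ab 43) = 0x43ab
  top 5b → 0x8 → shli [RI]
  [10:7] rd=7 = m
  [6:0] imm=43 = $43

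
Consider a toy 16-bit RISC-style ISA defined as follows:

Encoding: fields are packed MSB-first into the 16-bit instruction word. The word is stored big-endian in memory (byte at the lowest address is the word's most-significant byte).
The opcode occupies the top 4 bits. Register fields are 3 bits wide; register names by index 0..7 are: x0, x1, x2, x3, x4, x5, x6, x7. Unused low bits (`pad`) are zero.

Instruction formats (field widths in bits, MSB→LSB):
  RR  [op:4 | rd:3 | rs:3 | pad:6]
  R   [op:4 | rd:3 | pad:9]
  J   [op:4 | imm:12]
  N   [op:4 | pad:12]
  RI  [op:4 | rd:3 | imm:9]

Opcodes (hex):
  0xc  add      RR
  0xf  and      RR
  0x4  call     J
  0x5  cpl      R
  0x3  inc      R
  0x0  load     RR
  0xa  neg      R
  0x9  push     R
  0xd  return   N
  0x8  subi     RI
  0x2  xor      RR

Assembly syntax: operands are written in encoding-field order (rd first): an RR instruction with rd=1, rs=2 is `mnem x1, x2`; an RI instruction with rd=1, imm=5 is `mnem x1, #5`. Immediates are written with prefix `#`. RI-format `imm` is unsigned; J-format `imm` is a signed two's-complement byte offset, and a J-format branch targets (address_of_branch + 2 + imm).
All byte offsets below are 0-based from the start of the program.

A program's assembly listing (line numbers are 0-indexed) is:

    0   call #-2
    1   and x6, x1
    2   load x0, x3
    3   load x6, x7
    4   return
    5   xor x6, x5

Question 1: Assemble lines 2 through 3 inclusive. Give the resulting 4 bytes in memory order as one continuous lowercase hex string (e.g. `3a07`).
L2: load op=0x0:4|rd=0:3|rs=3:3|pad=0:6 ⇒ 0x00c0 ⇒ big 00 c0
L3: load op=0x0:4|rd=6:3|rs=7:3|pad=0:6 ⇒ 0x0dc0 ⇒ big 0d c0

00c00dc0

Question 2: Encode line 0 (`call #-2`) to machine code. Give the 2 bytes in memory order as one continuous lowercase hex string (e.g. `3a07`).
4ffe

line 0 (call): pack op=0x4:4|imm=-2:12 = 0x4ffe; big→ 4f fe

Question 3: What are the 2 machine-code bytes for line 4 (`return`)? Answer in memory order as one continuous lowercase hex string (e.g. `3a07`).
d000

4. return fields op=0xd:4|pad=0:12 → word d000h → d0 00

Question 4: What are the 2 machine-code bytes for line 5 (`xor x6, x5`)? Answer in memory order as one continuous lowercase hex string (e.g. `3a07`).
line 5 (xor): pack op=0x2:4|rd=6:3|rs=5:3|pad=0:6 = 0x2d40; big→ 2d 40

2d40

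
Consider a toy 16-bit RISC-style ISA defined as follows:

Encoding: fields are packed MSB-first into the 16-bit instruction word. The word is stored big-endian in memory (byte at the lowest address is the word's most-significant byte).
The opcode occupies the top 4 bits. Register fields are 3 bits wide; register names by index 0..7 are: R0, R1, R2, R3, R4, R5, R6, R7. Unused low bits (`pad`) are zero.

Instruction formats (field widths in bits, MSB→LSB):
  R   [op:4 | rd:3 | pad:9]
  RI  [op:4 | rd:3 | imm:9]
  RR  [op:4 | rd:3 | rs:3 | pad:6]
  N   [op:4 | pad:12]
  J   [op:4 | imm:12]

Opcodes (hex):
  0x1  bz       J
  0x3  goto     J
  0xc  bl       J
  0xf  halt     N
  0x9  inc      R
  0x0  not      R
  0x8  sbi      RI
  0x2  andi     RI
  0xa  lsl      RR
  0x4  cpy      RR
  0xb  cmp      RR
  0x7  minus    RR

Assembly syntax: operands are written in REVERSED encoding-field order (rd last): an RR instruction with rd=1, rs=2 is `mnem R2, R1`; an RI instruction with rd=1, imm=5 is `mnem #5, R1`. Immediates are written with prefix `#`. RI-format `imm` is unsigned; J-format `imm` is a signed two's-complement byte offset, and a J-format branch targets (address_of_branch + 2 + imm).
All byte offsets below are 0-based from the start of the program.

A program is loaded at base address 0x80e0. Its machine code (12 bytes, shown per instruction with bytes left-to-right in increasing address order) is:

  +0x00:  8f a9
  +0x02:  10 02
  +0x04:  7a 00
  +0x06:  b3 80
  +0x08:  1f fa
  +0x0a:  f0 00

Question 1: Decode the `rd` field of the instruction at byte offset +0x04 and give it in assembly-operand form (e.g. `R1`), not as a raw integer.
R5

[04] 7a 00 → 0x7a00
  top 4b → 0x7 → minus [RR]
  [11:9] rd=5 = R5
  [8:6] rs=0 = R0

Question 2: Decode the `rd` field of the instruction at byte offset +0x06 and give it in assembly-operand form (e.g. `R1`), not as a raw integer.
R1

off 0x06: read b3 80 as big → 0xb380
  top 4b → 0xb → cmp [RR]
  [11:9] rd=1 = R1
  [8:6] rs=6 = R6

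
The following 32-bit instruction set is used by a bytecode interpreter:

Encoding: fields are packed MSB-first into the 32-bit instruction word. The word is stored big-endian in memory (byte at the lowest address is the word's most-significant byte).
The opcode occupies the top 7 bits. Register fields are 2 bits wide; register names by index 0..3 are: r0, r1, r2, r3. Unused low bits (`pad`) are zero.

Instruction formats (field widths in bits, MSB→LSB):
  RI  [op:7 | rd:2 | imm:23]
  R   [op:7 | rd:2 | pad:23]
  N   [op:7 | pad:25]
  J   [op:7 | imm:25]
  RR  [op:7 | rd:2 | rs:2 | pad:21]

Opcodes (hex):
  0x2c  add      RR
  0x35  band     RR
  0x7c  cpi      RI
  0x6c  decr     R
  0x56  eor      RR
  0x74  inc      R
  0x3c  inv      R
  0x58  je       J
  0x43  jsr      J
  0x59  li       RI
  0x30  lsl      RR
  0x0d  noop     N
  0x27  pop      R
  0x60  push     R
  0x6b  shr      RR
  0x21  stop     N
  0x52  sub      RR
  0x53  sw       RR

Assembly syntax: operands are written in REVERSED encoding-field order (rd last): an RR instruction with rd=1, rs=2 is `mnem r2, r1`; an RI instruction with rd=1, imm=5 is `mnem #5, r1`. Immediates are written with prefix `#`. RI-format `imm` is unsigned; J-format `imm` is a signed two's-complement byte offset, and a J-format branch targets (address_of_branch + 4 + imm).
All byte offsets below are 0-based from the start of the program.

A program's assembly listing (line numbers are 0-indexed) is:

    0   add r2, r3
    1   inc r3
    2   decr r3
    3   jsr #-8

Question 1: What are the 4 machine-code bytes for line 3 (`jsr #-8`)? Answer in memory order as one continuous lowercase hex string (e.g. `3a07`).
87fffff8

line 3 (jsr): pack op=0x43:7|imm=-8:25 = 0x87fffff8; big→ 87 ff ff f8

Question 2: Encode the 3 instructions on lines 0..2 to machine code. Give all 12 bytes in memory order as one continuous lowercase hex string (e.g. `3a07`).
line 0 (add): pack op=0x2c:7|rd=3:2|rs=2:2|pad=0:21 = 0x59c00000; big→ 59 c0 00 00
line 1 (inc): pack op=0x74:7|rd=3:2|pad=0:23 = 0xe9800000; big→ e9 80 00 00
line 2 (decr): pack op=0x6c:7|rd=3:2|pad=0:23 = 0xd9800000; big→ d9 80 00 00

59c00000e9800000d9800000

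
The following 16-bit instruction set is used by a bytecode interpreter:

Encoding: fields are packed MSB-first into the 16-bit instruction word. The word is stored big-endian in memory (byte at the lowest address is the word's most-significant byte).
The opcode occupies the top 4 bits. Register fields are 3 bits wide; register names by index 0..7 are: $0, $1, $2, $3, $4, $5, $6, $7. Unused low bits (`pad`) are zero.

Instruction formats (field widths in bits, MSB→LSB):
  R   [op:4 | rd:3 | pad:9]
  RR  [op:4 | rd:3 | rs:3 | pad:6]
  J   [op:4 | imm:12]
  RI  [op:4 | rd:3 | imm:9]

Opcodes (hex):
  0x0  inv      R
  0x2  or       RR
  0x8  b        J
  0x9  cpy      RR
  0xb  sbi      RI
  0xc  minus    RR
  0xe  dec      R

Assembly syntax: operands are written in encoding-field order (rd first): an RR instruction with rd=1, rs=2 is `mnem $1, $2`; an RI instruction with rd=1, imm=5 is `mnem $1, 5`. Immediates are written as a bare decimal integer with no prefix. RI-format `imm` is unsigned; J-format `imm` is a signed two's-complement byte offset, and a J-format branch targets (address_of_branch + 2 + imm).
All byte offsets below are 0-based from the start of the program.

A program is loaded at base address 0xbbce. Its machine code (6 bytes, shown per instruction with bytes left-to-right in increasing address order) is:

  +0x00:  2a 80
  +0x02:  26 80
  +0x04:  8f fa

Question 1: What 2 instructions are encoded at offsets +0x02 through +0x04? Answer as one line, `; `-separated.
@+02  big-endian(26 80) = 0x2680
  op=0x2680>>12=0x2 ⇒ or (RR)
  rd: (w>>9)&0x7=0x3 → $3
  rs: (w>>6)&0x7=0x2 → $2
@+04  big-endian(8f fa) = 0x8ffa
  op=0x8ffa>>12=0x8 ⇒ b (J)
  imm: (w>>0)&0xfff=0xffa (s12→-6) → -6

or $3, $2; b -6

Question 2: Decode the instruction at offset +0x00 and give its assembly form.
or $5, $2

[00] 2a 80 → 0x2a80
  top 4b → 0x2 → or [RR]
  rd@[11:9]=0x5 ⇒ $5
  rs@[8:6]=0x2 ⇒ $2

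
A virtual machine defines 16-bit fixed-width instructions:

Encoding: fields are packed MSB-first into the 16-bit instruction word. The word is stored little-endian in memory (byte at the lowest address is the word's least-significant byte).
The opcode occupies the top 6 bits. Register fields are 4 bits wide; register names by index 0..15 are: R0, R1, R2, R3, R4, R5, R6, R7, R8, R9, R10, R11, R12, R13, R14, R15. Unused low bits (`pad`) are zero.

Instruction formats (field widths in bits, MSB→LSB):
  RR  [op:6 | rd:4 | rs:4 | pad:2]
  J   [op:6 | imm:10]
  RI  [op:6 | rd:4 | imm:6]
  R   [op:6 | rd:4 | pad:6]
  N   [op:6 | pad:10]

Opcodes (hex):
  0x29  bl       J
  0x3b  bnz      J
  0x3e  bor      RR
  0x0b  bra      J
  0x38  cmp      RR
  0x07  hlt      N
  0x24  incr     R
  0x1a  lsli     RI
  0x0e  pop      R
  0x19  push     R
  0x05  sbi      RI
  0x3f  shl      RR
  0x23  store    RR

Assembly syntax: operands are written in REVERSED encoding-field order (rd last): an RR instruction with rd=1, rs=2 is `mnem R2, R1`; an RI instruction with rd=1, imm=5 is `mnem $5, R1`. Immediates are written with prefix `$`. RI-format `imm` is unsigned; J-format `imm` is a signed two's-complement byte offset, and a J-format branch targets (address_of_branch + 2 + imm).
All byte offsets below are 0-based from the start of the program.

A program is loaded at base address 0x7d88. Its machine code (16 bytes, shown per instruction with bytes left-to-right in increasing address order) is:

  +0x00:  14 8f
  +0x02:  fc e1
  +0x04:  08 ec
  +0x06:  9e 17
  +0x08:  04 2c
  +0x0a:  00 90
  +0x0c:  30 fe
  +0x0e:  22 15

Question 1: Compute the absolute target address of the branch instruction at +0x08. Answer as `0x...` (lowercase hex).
@+08  little-endian(04 2c) = 0x2c04
  opcode bits[15:10]=0xb: bra/J
  imm@[9:0]=0x4 ⇒ $4
  target = base 0x7d88 + off 0x08 + 2 + imm 4 = 0x7d96

0x7d96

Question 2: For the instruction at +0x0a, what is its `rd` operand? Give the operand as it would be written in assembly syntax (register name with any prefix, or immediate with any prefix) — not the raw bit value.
[0a] 00 90 → 0x9000
  opcode bits[15:10]=0x24: incr/R
  [9:6] rd=0 = R0

R0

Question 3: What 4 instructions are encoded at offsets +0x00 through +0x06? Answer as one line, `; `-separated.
+0x00: 14 8f ⇒ word 0x8f14 (little)
  top 6b → 0x23 → store [RR]
  rd: (w>>6)&0xf=0xc → R12
  rs: (w>>2)&0xf=0x5 → R5
+0x02: fc e1 ⇒ word 0xe1fc (little)
  top 6b → 0x38 → cmp [RR]
  rd: (w>>6)&0xf=0x7 → R7
  rs: (w>>2)&0xf=0xf → R15
+0x04: 08 ec ⇒ word 0xec08 (little)
  top 6b → 0x3b → bnz [J]
  imm: (w>>0)&0x3ff=0x8 → $8
+0x06: 9e 17 ⇒ word 0x179e (little)
  top 6b → 0x5 → sbi [RI]
  rd: (w>>6)&0xf=0xe → R14
  imm: (w>>0)&0x3f=0x1e → $30

store R5, R12; cmp R15, R7; bnz $8; sbi $30, R14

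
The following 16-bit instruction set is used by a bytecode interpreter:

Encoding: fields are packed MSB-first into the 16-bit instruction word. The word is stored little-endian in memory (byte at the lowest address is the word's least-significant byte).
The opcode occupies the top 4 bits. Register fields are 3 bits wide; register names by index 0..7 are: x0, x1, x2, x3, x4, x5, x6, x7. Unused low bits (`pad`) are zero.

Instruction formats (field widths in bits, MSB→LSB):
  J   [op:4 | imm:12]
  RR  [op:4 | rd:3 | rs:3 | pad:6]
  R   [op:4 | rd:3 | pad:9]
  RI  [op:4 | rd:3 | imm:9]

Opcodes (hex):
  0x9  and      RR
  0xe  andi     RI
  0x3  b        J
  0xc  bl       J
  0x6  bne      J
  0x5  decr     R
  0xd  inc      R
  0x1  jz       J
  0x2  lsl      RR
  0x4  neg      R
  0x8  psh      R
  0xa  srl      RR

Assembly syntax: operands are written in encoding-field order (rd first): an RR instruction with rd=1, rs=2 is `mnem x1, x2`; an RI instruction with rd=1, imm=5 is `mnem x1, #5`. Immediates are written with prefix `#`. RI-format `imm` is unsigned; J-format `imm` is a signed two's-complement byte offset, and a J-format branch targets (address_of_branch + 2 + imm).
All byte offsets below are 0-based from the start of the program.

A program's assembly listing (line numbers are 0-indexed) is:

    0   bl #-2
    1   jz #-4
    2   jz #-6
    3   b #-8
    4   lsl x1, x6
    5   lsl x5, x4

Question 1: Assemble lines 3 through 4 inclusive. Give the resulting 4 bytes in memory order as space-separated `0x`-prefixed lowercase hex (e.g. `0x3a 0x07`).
L3: b op=0x3:4|imm=-8:12 ⇒ 0x3ff8 ⇒ little f8 3f
L4: lsl op=0x2:4|rd=1:3|rs=6:3|pad=0:6 ⇒ 0x2380 ⇒ little 80 23

0xf8 0x3f 0x80 0x23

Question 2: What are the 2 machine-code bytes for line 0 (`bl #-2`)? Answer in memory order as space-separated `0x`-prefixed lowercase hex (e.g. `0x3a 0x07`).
0. bl fields op=0xc:4|imm=-2:12 → word cffeh → fe cf

0xfe 0xcf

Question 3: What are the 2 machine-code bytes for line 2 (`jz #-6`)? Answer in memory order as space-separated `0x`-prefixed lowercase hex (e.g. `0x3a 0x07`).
0xfa 0x1f

line 2 (jz): pack op=0x1:4|imm=-6:12 = 0x1ffa; little→ fa 1f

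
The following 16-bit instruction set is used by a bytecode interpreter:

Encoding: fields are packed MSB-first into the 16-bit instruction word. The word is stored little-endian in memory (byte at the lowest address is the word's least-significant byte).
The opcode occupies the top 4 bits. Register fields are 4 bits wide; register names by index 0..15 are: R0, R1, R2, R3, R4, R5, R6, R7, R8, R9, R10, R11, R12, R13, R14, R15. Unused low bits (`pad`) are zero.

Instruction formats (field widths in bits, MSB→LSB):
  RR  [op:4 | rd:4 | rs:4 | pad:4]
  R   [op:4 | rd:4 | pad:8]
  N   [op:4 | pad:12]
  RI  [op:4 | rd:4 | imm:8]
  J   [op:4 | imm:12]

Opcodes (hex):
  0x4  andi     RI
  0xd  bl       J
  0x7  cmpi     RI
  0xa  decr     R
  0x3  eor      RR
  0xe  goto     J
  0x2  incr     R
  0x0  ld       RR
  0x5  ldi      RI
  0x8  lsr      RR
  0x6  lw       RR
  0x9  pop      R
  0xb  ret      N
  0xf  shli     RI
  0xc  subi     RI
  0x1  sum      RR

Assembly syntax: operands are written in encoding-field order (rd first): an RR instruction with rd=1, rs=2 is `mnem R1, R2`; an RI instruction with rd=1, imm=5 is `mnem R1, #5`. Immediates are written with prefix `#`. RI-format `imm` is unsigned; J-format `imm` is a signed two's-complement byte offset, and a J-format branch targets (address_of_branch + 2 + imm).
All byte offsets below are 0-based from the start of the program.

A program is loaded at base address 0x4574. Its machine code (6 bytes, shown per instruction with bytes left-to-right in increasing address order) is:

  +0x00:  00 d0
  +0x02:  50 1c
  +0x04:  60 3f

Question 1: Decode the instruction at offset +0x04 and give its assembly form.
off 0x04: read 60 3f as little → 0x3f60
  opcode bits[15:12]=0x3: eor/RR
  [11:8] rd=15 = R15
  [7:4] rs=6 = R6

eor R15, R6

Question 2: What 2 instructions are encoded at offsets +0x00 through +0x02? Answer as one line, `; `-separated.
bl #0; sum R12, R5

+0x00: 00 d0 ⇒ word 0xd000 (little)
  opcode bits[15:12]=0xd: bl/J
  imm: (w>>0)&0xfff=0x0 → #0
+0x02: 50 1c ⇒ word 0x1c50 (little)
  opcode bits[15:12]=0x1: sum/RR
  rd: (w>>8)&0xf=0xc → R12
  rs: (w>>4)&0xf=0x5 → R5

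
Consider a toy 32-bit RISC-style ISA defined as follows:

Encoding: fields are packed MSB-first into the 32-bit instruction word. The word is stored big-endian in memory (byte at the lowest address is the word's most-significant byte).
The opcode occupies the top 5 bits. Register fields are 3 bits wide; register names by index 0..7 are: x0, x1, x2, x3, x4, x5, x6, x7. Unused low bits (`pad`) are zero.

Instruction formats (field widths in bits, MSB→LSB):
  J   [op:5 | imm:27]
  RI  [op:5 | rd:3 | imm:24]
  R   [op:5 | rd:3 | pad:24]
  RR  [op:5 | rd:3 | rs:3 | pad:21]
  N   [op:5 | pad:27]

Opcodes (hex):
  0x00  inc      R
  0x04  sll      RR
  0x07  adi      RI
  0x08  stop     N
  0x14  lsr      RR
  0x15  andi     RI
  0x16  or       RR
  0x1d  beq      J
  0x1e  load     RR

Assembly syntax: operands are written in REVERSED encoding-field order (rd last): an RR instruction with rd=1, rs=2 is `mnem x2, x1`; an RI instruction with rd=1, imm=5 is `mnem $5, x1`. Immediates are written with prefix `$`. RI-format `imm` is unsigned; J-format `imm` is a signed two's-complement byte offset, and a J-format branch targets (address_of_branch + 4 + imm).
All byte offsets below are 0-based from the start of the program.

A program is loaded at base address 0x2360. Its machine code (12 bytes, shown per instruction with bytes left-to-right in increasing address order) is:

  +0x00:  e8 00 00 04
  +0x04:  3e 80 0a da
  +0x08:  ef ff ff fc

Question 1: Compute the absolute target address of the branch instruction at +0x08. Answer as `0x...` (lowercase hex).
@+08  big-endian(ef ff ff fc) = 0xeffffffc
  top 5b → 0x1d → beq [J]
  imm@[26:0]=0x7fffffc (s27→-4) ⇒ $-4
  target = base 0x2360 + off 0x08 + 4 + imm -4 = 0x2368

0x2368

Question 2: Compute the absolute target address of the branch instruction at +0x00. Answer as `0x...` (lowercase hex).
[00] e8 00 00 04 → 0xe8000004
  top 5b → 0x1d → beq [J]
  imm: (w>>0)&0x7ffffff=0x4 → $4
  target = base 0x2360 + off 0x00 + 4 + imm 4 = 0x2368

0x2368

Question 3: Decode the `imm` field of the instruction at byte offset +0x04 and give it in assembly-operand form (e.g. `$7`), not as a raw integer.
$8391386

+0x04: 3e 80 0a da ⇒ word 0x3e800ada (big)
  opcode bits[31:27]=0x7: adi/RI
  rd: (w>>24)&0x7=0x6 → x6
  imm: (w>>0)&0xffffff=0x800ada → $8391386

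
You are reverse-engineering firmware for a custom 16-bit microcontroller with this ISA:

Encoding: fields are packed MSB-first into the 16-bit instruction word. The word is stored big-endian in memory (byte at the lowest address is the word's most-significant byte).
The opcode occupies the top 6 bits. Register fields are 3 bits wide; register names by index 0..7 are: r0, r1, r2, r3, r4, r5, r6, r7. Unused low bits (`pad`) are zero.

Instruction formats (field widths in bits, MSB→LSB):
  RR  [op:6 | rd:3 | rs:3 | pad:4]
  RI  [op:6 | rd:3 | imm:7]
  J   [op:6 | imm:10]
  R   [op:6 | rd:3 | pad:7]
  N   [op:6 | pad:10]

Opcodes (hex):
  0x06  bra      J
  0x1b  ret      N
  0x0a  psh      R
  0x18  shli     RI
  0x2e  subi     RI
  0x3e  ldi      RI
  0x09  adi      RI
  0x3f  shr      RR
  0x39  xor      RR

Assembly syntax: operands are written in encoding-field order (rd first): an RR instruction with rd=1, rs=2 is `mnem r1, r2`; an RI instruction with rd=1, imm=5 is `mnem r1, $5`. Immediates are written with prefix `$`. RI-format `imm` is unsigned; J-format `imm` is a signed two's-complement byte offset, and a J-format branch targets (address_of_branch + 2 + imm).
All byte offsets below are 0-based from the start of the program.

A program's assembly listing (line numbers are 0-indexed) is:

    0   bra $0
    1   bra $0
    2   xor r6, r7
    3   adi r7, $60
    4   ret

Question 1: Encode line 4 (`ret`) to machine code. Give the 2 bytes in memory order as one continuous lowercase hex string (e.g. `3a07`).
4. ret fields op=0x1b:6|pad=0:10 → word 6c00h → 6c 00

6c00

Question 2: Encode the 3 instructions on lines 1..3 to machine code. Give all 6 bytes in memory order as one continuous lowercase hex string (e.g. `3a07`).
1800e77027bc

line 1 (bra): pack op=0x6:6|imm=0:10 = 0x1800; big→ 18 00
line 2 (xor): pack op=0x39:6|rd=6:3|rs=7:3|pad=0:4 = 0xe770; big→ e7 70
line 3 (adi): pack op=0x9:6|rd=7:3|imm=60:7 = 0x27bc; big→ 27 bc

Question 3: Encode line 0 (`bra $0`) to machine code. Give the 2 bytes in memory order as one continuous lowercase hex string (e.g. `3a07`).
1800

0. bra fields op=0x6:6|imm=0:10 → word 1800h → 18 00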